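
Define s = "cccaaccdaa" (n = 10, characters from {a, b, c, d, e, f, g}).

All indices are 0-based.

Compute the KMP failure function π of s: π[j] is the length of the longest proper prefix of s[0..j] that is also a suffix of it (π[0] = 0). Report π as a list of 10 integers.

π[0] = 0
j=1 s[j]='c': π[1]=1 (border 'c')
j=2 s[j]='c': π[2]=2 (border 'cc')
j=3 s[j]='a': k: 2→1→0; π[3]=0 (border '')
j=4 s[j]='a': π[4]=0 (border '')
j=5 s[j]='c': π[5]=1 (border 'c')
j=6 s[j]='c': π[6]=2 (border 'cc')
j=7 s[j]='d': k: 2→1→0; π[7]=0 (border '')
j=8 s[j]='a': π[8]=0 (border '')
j=9 s[j]='a': π[9]=0 (border '')

[0, 1, 2, 0, 0, 1, 2, 0, 0, 0]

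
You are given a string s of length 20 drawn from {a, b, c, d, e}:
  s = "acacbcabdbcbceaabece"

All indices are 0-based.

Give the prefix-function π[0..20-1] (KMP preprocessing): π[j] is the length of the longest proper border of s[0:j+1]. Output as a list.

[0, 0, 1, 2, 0, 0, 1, 0, 0, 0, 0, 0, 0, 0, 1, 1, 0, 0, 0, 0]

π[0] = 0
j=1 s[j]='c': π[1]=0 (border '')
j=2 s[j]='a': π[2]=1 (border 'a')
j=3 s[j]='c': π[3]=2 (border 'ac')
j=4 s[j]='b': k: 2→0; π[4]=0 (border '')
j=5 s[j]='c': π[5]=0 (border '')
j=6 s[j]='a': π[6]=1 (border 'a')
j=7 s[j]='b': k: 1→0; π[7]=0 (border '')
j=8 s[j]='d': π[8]=0 (border '')
j=9 s[j]='b': π[9]=0 (border '')
j=10 s[j]='c': π[10]=0 (border '')
j=11 s[j]='b': π[11]=0 (border '')
j=12 s[j]='c': π[12]=0 (border '')
j=13 s[j]='e': π[13]=0 (border '')
j=14 s[j]='a': π[14]=1 (border 'a')
j=15 s[j]='a': k: 1→0; π[15]=1 (border 'a')
j=16 s[j]='b': k: 1→0; π[16]=0 (border '')
j=17 s[j]='e': π[17]=0 (border '')
j=18 s[j]='c': π[18]=0 (border '')
j=19 s[j]='e': π[19]=0 (border '')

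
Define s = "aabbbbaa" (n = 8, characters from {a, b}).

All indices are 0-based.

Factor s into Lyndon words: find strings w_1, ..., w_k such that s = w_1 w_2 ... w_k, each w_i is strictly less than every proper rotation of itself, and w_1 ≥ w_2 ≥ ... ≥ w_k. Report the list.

["aabbbb", "a", "a"]

emit factor 1: 'aabbbb' (i=0, period=6)
emit factor 2: 'a' (i=6, period=1)
emit factor 3: 'a' (i=7, period=1)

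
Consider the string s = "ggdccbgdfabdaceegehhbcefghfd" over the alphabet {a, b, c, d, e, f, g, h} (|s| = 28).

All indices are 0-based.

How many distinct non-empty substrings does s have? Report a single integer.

rank | idx | suffix
   0 |   9 | abdaceegehhbcefghfd
   1 |  12 | aceegehhbcefghfd
   2 |  20 | bcefghfd
   3 |  10 | bdaceegehhbcefghfd
   4 |   5 | bgdfabdaceegehhbcefghfd
   5 |   4 | cbgdfabdaceegehhbcefghfd
   6 |   3 | ccbgdfabdaceegehhbcefghfd
   7 |  13 | ceegehhbcefghfd
   8 |  21 | cefghfd
   9 |  27 | d
  10 |  11 | daceegehhbcefghfd
  11 |   2 | dccbgdfabdaceegehhbcefghfd
  12 |   7 | dfabdaceegehhbcefghfd
  13 |  14 | eegehhbcefghfd
  14 |  22 | efghfd
  15 |  15 | egehhbcefghfd
  16 |  17 | ehhbcefghfd
  17 |   8 | fabdaceegehhbcefghfd
  18 |  26 | fd
  19 |  23 | fghfd
  20 |   1 | gdccbgdfabdaceegehhbcefghfd
  21 |   6 | gdfabdaceegehhbcefghfd
  22 |  16 | gehhbcefghfd
  23 |   0 | ggdccbgdfabdaceegehhbcefghfd
  24 |  24 | ghfd
  25 |  19 | hbcefghfd
  26 |  25 | hfd
  27 |  18 | hhbcefghfd

SA = [9, 12, 20, 10, 5, 4, 3, 13, 21, 27, 11, 2, 7, 14, 22, 15, 17, 8, 26, 23, 1, 6, 16, 0, 24, 19, 25, 18]
rank  pair      lcp
   1  s[9:],s[12:]  1  'a'
   2  s[12:],s[20:]  0  ''
   3  s[20:],s[10:]  1  'b'
   4  s[10:],s[5:]  1  'b'
   5  s[5:],s[4:]  0  ''
   6  s[4:],s[3:]  1  'c'
   7  s[3:],s[13:]  1  'c'
   8  s[13:],s[21:]  2  'ce'
   9  s[21:],s[27:]  0  ''
  10  s[27:],s[11:]  1  'd'
  11  s[11:],s[2:]  1  'd'
  12  s[2:],s[7:]  1  'd'
  13  s[7:],s[14:]  0  ''
  14  s[14:],s[22:]  1  'e'
  15  s[22:],s[15:]  1  'e'
  16  s[15:],s[17:]  1  'e'
  17  s[17:],s[8:]  0  ''
  18  s[8:],s[26:]  1  'f'
  19  s[26:],s[23:]  1  'f'
  20  s[23:],s[1:]  0  ''
  21  s[1:],s[6:]  2  'gd'
  22  s[6:],s[16:]  1  'g'
  23  s[16:],s[0:]  1  'g'
  24  s[0:],s[24:]  1  'g'
  25  s[24:],s[19:]  0  ''
  26  s[19:],s[25:]  1  'h'
  27  s[25:],s[18:]  1  'h'

n(n+1)/2 = 28·29/2 = 406
Σ LCP = 0 + 1 + 0 + 1 + 1 + 0 + 1 + 1 + 2 + 0 + 1 + 1 + 1 + 0 + 1 + 1 + 1 + 0 + 1 + 1 + 0 + 2 + 1 + 1 + 1 + 0 + 1 + 1 = 22
distinct = 406 − 22 = 384

384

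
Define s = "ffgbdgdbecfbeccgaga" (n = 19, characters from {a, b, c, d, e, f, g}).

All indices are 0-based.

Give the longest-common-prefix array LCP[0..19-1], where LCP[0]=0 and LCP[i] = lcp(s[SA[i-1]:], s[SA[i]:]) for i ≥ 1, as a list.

rank | idx | suffix
   0 |  18 | a
   1 |  16 | aga
   2 |   3 | bdgdbecfbeccgaga
   3 |  11 | beccgaga
   4 |   7 | becfbeccgaga
   5 |  13 | ccgaga
   6 |   9 | cfbeccgaga
   7 |  14 | cgaga
   8 |   6 | dbecfbeccgaga
   9 |   4 | dgdbecfbeccgaga
  10 |  12 | eccgaga
  11 |   8 | ecfbeccgaga
  12 |  10 | fbeccgaga
  13 |   0 | ffgbdgdbecfbeccgaga
  14 |   1 | fgbdgdbecfbeccgaga
  15 |  17 | ga
  16 |  15 | gaga
  17 |   2 | gbdgdbecfbeccgaga
  18 |   5 | gdbecfbeccgaga

SA = [18, 16, 3, 11, 7, 13, 9, 14, 6, 4, 12, 8, 10, 0, 1, 17, 15, 2, 5]
rank  pair      lcp
   1  s[18:],s[16:]  1  'a'
   2  s[16:],s[3:]  0  ''
   3  s[3:],s[11:]  1  'b'
   4  s[11:],s[7:]  3  'bec'
   5  s[7:],s[13:]  0  ''
   6  s[13:],s[9:]  1  'c'
   7  s[9:],s[14:]  1  'c'
   8  s[14:],s[6:]  0  ''
   9  s[6:],s[4:]  1  'd'
  10  s[4:],s[12:]  0  ''
  11  s[12:],s[8:]  2  'ec'
  12  s[8:],s[10:]  0  ''
  13  s[10:],s[0:]  1  'f'
  14  s[0:],s[1:]  1  'f'
  15  s[1:],s[17:]  0  ''
  16  s[17:],s[15:]  2  'ga'
  17  s[15:],s[2:]  1  'g'
  18  s[2:],s[5:]  1  'g'

[0, 1, 0, 1, 3, 0, 1, 1, 0, 1, 0, 2, 0, 1, 1, 0, 2, 1, 1]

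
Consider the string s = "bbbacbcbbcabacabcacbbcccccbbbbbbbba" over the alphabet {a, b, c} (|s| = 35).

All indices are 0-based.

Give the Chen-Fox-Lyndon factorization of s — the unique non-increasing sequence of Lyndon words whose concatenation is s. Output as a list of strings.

emit factor 1: 'b' (i=0, period=1)
emit factor 2: 'b' (i=1, period=1)
emit factor 3: 'b' (i=2, period=1)
emit factor 4: 'acbcbbc' (i=3, period=7)
emit factor 5: 'abacabcacbbcccccbbbbbbbb' (i=10, period=24)
emit factor 6: 'a' (i=34, period=1)

["b", "b", "b", "acbcbbc", "abacabcacbbcccccbbbbbbbb", "a"]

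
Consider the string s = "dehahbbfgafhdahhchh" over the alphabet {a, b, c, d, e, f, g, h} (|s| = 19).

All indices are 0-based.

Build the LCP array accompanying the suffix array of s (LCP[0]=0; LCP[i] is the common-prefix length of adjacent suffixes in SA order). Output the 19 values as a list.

[0, 1, 2, 0, 1, 0, 0, 1, 0, 0, 1, 0, 0, 1, 1, 1, 1, 1, 2]

sorted suffixes:
  #0 SA[0]=9  'afhdahhchh'
  #1 SA[1]=3  'ahbbfgafhdahhchh'
  #2 SA[2]=13  'ahhchh'
  #3 SA[3]=5  'bbfgafhdahhchh'
  #4 SA[4]=6  'bfgafhdahhchh'
  #5 SA[5]=16  'chh'
  #6 SA[6]=12  'dahhchh'
  #7 SA[7]=0  'dehahbbfgafhdahhchh'
  #8 SA[8]=1  'ehahbbfgafhdahhchh'
  #9 SA[9]=7  'fgafhdahhchh'
  #10 SA[10]=10  'fhdahhchh'
  #11 SA[11]=8  'gafhdahhchh'
  #12 SA[12]=18  'h'
  #13 SA[13]=2  'hahbbfgafhdahhchh'
  #14 SA[14]=4  'hbbfgafhdahhchh'
  #15 SA[15]=15  'hchh'
  #16 SA[16]=11  'hdahhchh'
  #17 SA[17]=17  'hh'
  #18 SA[18]=14  'hhchh'

SA = [9, 3, 13, 5, 6, 16, 12, 0, 1, 7, 10, 8, 18, 2, 4, 15, 11, 17, 14]
[i] adj suffixes → lcp
  [1] 9/3 → 1 ('a')
  [2] 3/13 → 2 ('ah')
  [3] 13/5 → 0 ('')
  [4] 5/6 → 1 ('b')
  [5] 6/16 → 0 ('')
  [6] 16/12 → 0 ('')
  [7] 12/0 → 1 ('d')
  [8] 0/1 → 0 ('')
  [9] 1/7 → 0 ('')
  [10] 7/10 → 1 ('f')
  [11] 10/8 → 0 ('')
  [12] 8/18 → 0 ('')
  [13] 18/2 → 1 ('h')
  [14] 2/4 → 1 ('h')
  [15] 4/15 → 1 ('h')
  [16] 15/11 → 1 ('h')
  [17] 11/17 → 1 ('h')
  [18] 17/14 → 2 ('hh')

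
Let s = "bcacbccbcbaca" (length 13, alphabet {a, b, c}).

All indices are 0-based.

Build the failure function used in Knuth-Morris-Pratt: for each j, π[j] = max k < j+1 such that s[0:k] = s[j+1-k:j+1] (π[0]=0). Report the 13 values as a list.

[0, 0, 0, 0, 1, 2, 0, 1, 2, 1, 0, 0, 0]

π[0] = 0
j=1 s[j]='c': π[1]=0 (border '')
j=2 s[j]='a': π[2]=0 (border '')
j=3 s[j]='c': π[3]=0 (border '')
j=4 s[j]='b': π[4]=1 (border 'b')
j=5 s[j]='c': π[5]=2 (border 'bc')
j=6 s[j]='c': k: 2→0; π[6]=0 (border '')
j=7 s[j]='b': π[7]=1 (border 'b')
j=8 s[j]='c': π[8]=2 (border 'bc')
j=9 s[j]='b': k: 2→0; π[9]=1 (border 'b')
j=10 s[j]='a': k: 1→0; π[10]=0 (border '')
j=11 s[j]='c': π[11]=0 (border '')
j=12 s[j]='a': π[12]=0 (border '')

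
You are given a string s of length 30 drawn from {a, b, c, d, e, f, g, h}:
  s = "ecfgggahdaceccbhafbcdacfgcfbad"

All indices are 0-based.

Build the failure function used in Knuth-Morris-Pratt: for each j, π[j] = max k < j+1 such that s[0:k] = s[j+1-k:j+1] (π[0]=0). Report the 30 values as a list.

[0, 0, 0, 0, 0, 0, 0, 0, 0, 0, 0, 1, 2, 0, 0, 0, 0, 0, 0, 0, 0, 0, 0, 0, 0, 0, 0, 0, 0, 0]

π[0] = 0
j=1 s[j]='c': π[1]=0 (border '')
j=2 s[j]='f': π[2]=0 (border '')
j=3 s[j]='g': π[3]=0 (border '')
j=4 s[j]='g': π[4]=0 (border '')
j=5 s[j]='g': π[5]=0 (border '')
j=6 s[j]='a': π[6]=0 (border '')
j=7 s[j]='h': π[7]=0 (border '')
j=8 s[j]='d': π[8]=0 (border '')
j=9 s[j]='a': π[9]=0 (border '')
j=10 s[j]='c': π[10]=0 (border '')
j=11 s[j]='e': π[11]=1 (border 'e')
j=12 s[j]='c': π[12]=2 (border 'ec')
j=13 s[j]='c': k: 2→0; π[13]=0 (border '')
j=14 s[j]='b': π[14]=0 (border '')
j=15 s[j]='h': π[15]=0 (border '')
j=16 s[j]='a': π[16]=0 (border '')
j=17 s[j]='f': π[17]=0 (border '')
j=18 s[j]='b': π[18]=0 (border '')
j=19 s[j]='c': π[19]=0 (border '')
j=20 s[j]='d': π[20]=0 (border '')
j=21 s[j]='a': π[21]=0 (border '')
j=22 s[j]='c': π[22]=0 (border '')
j=23 s[j]='f': π[23]=0 (border '')
j=24 s[j]='g': π[24]=0 (border '')
j=25 s[j]='c': π[25]=0 (border '')
j=26 s[j]='f': π[26]=0 (border '')
j=27 s[j]='b': π[27]=0 (border '')
j=28 s[j]='a': π[28]=0 (border '')
j=29 s[j]='d': π[29]=0 (border '')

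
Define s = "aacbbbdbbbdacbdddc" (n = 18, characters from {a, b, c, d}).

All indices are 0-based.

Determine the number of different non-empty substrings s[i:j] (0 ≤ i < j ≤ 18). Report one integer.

145

rank | idx | suffix
   0 |   0 | aacbbbdbbbdacbdddc
   1 |   1 | acbbbdbbbdacbdddc
   2 |  11 | acbdddc
   3 |   7 | bbbdacbdddc
   4 |   3 | bbbdbbbdacbdddc
   5 |   8 | bbdacbdddc
   6 |   4 | bbdbbbdacbdddc
   7 |   9 | bdacbdddc
   8 |   5 | bdbbbdacbdddc
   9 |  13 | bdddc
  10 |  17 | c
  11 |   2 | cbbbdbbbdacbdddc
  12 |  12 | cbdddc
  13 |  10 | dacbdddc
  14 |   6 | dbbbdacbdddc
  15 |  16 | dc
  16 |  15 | ddc
  17 |  14 | dddc

SA = [0, 1, 11, 7, 3, 8, 4, 9, 5, 13, 17, 2, 12, 10, 6, 16, 15, 14]
rank  pair      lcp
   1  s[0:],s[1:]  1  'a'
   2  s[1:],s[11:]  3  'acb'
   3  s[11:],s[7:]  0  ''
   4  s[7:],s[3:]  4  'bbbd'
   5  s[3:],s[8:]  2  'bb'
   6  s[8:],s[4:]  3  'bbd'
   7  s[4:],s[9:]  1  'b'
   8  s[9:],s[5:]  2  'bd'
   9  s[5:],s[13:]  2  'bd'
  10  s[13:],s[17:]  0  ''
  11  s[17:],s[2:]  1  'c'
  12  s[2:],s[12:]  2  'cb'
  13  s[12:],s[10:]  0  ''
  14  s[10:],s[6:]  1  'd'
  15  s[6:],s[16:]  1  'd'
  16  s[16:],s[15:]  1  'd'
  17  s[15:],s[14:]  2  'dd'

n(n+1)/2 = 18·19/2 = 171
Σ LCP = 0 + 1 + 3 + 0 + 4 + 2 + 3 + 1 + 2 + 2 + 0 + 1 + 2 + 0 + 1 + 1 + 1 + 2 = 26
distinct = 171 − 26 = 145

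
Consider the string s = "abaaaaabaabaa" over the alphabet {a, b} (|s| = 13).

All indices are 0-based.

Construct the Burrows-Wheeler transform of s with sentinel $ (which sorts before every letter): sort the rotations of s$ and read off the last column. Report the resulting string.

rank  rotation        last
    0  $abaaaaabaabaa  a
    1  a$abaaaaabaaba  a
    2  aa$abaaaaabaab  b
    3  aaaaabaabaa$ab  b
    4  aaaabaabaa$aba  a
    5  aaabaabaa$abaa  a
    6  aabaa$abaaaaab  b
    7  aabaabaa$abaaa  a
    8  abaa$abaaaaaba  a
    9  abaaaaabaabaa$  $
   10  abaabaa$abaaaa  a
   11  baa$abaaaaabaa  a
   12  baaaaabaabaa$a  a
   13  baabaa$abaaaaa  a

aabbaabaa$aaaa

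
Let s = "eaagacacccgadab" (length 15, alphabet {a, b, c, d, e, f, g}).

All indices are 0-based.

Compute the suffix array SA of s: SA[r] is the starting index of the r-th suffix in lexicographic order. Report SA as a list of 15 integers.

sorted suffixes:
  #0 SA[0]=1  'aagacacccgadab'
  #1 SA[1]=13  'ab'
  #2 SA[2]=4  'acacccgadab'
  #3 SA[3]=6  'acccgadab'
  #4 SA[4]=11  'adab'
  #5 SA[5]=2  'agacacccgadab'
  #6 SA[6]=14  'b'
  #7 SA[7]=5  'cacccgadab'
  #8 SA[8]=7  'cccgadab'
  #9 SA[9]=8  'ccgadab'
  #10 SA[10]=9  'cgadab'
  #11 SA[11]=12  'dab'
  #12 SA[12]=0  'eaagacacccgadab'
  #13 SA[13]=3  'gacacccgadab'
  #14 SA[14]=10  'gadab'

[1, 13, 4, 6, 11, 2, 14, 5, 7, 8, 9, 12, 0, 3, 10]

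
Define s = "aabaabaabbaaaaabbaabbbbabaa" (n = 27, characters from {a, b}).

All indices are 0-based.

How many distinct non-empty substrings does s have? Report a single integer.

rank | idx | suffix
   0 |  26 | a
   1 |  25 | aa
   2 |  10 | aaaaabbaabbbbabaa
   3 |  11 | aaaabbaabbbbabaa
   4 |  12 | aaabbaabbbbabaa
   5 |   0 | aabaabaabbaaaaabbaabbbbabaa
   6 |   3 | aabaabbaaaaabbaabbbbabaa
   7 |   6 | aabbaaaaabbaabbbbabaa
   8 |  13 | aabbaabbbbabaa
   9 |  17 | aabbbbabaa
  10 |  23 | abaa
  11 |   1 | abaabaabbaaaaabbaabbbbabaa
  12 |   4 | abaabbaaaaabbaabbbbabaa
  13 |   7 | abbaaaaabbaabbbbabaa
  14 |  14 | abbaabbbbabaa
  15 |  18 | abbbbabaa
  16 |  24 | baa
  17 |   9 | baaaaabbaabbbbabaa
  18 |   2 | baabaabbaaaaabbaabbbbabaa
  19 |   5 | baabbaaaaabbaabbbbabaa
  20 |  16 | baabbbbabaa
  21 |  22 | babaa
  22 |   8 | bbaaaaabbaabbbbabaa
  23 |  15 | bbaabbbbabaa
  24 |  21 | bbabaa
  25 |  20 | bbbabaa
  26 |  19 | bbbbabaa

SA = [26, 25, 10, 11, 12, 0, 3, 6, 13, 17, 23, 1, 4, 7, 14, 18, 24, 9, 2, 5, 16, 22, 8, 15, 21, 20, 19]
[i] adj suffixes → lcp
  [1] 26/25 → 1 ('a')
  [2] 25/10 → 2 ('aa')
  [3] 10/11 → 4 ('aaaa')
  [4] 11/12 → 3 ('aaa')
  [5] 12/0 → 2 ('aa')
  [6] 0/3 → 6 ('aabaab')
  [7] 3/6 → 3 ('aab')
  [8] 6/13 → 6 ('aabbaa')
  [9] 13/17 → 4 ('aabb')
  [10] 17/23 → 1 ('a')
  [11] 23/1 → 4 ('abaa')
  [12] 1/4 → 5 ('abaab')
  [13] 4/7 → 2 ('ab')
  [14] 7/14 → 5 ('abbaa')
  [15] 14/18 → 3 ('abb')
  [16] 18/24 → 0 ('')
  [17] 24/9 → 3 ('baa')
  [18] 9/2 → 3 ('baa')
  [19] 2/5 → 4 ('baab')
  [20] 5/16 → 5 ('baabb')
  [21] 16/22 → 2 ('ba')
  [22] 22/8 → 1 ('b')
  [23] 8/15 → 4 ('bbaa')
  [24] 15/21 → 3 ('bba')
  [25] 21/20 → 2 ('bb')
  [26] 20/19 → 3 ('bbb')

n(n+1)/2 = 27·28/2 = 378
Σ LCP = 0 + 1 + 2 + 4 + 3 + 2 + 6 + 3 + 6 + 4 + 1 + 4 + 5 + 2 + 5 + 3 + 0 + 3 + 3 + 4 + 5 + 2 + 1 + 4 + 3 + 2 + 3 = 81
distinct = 378 − 81 = 297

297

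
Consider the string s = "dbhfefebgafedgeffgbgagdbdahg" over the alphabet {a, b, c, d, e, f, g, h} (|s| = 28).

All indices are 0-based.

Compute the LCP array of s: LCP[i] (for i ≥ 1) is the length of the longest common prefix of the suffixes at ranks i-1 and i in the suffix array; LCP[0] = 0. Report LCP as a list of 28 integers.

rank→(start, suffix):
  0 → (9, 'afedgeffgbgagdbdahg')
  1 → (20, 'agdbdahg')
  2 → (25, 'ahg')
  3 → (23, 'bdahg')
  4 → (7, 'bgafedgeffgbgagdbdahg')
  5 → (18, 'bgagdbdahg')
  6 → (1, 'bhfefebgafedgeffgbgagdbdahg')
  7 → (24, 'dahg')
  8 → (22, 'dbdahg')
  9 → (0, 'dbhfefebgafedgeffgbgagdbdahg')
  10 → (12, 'dgeffgbgagdbdahg')
  11 → (6, 'ebgafedgeffgbgagdbdahg')
  12 → (11, 'edgeffgbgagdbdahg')
  13 → (4, 'efebgafedgeffgbgagdbdahg')
  14 → (14, 'effgbgagdbdahg')
  15 → (5, 'febgafedgeffgbgagdbdahg')
  16 → (10, 'fedgeffgbgagdbdahg')
  17 → (3, 'fefebgafedgeffgbgagdbdahg')
  18 → (15, 'ffgbgagdbdahg')
  19 → (16, 'fgbgagdbdahg')
  20 → (27, 'g')
  21 → (8, 'gafedgeffgbgagdbdahg')
  22 → (19, 'gagdbdahg')
  23 → (17, 'gbgagdbdahg')
  24 → (21, 'gdbdahg')
  25 → (13, 'geffgbgagdbdahg')
  26 → (2, 'hfefebgafedgeffgbgagdbdahg')
  27 → (26, 'hg')

SA = [9, 20, 25, 23, 7, 18, 1, 24, 22, 0, 12, 6, 11, 4, 14, 5, 10, 3, 15, 16, 27, 8, 19, 17, 21, 13, 2, 26]
rank  pair      lcp
   1  s[9:],s[20:]  1  'a'
   2  s[20:],s[25:]  1  'a'
   3  s[25:],s[23:]  0  ''
   4  s[23:],s[7:]  1  'b'
   5  s[7:],s[18:]  3  'bga'
   6  s[18:],s[1:]  1  'b'
   7  s[1:],s[24:]  0  ''
   8  s[24:],s[22:]  1  'd'
   9  s[22:],s[0:]  2  'db'
  10  s[0:],s[12:]  1  'd'
  11  s[12:],s[6:]  0  ''
  12  s[6:],s[11:]  1  'e'
  13  s[11:],s[4:]  1  'e'
  14  s[4:],s[14:]  2  'ef'
  15  s[14:],s[5:]  0  ''
  16  s[5:],s[10:]  2  'fe'
  17  s[10:],s[3:]  2  'fe'
  18  s[3:],s[15:]  1  'f'
  19  s[15:],s[16:]  1  'f'
  20  s[16:],s[27:]  0  ''
  21  s[27:],s[8:]  1  'g'
  22  s[8:],s[19:]  2  'ga'
  23  s[19:],s[17:]  1  'g'
  24  s[17:],s[21:]  1  'g'
  25  s[21:],s[13:]  1  'g'
  26  s[13:],s[2:]  0  ''
  27  s[2:],s[26:]  1  'h'

[0, 1, 1, 0, 1, 3, 1, 0, 1, 2, 1, 0, 1, 1, 2, 0, 2, 2, 1, 1, 0, 1, 2, 1, 1, 1, 0, 1]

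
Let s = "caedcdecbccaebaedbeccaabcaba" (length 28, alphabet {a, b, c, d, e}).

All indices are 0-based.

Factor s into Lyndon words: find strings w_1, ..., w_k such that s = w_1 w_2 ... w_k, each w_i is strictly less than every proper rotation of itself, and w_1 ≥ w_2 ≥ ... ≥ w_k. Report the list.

emit factor 1: 'c' (i=0, period=1)
emit factor 2: 'aedcdecbcc' (i=1, period=10)
emit factor 3: 'aebaedbecc' (i=11, period=10)
emit factor 4: 'aabcab' (i=21, period=6)
emit factor 5: 'a' (i=27, period=1)

["c", "aedcdecbcc", "aebaedbecc", "aabcab", "a"]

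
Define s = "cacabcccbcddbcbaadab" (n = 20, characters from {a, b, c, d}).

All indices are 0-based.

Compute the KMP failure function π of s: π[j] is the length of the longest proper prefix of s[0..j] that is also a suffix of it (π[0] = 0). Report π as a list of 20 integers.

[0, 0, 1, 2, 0, 1, 1, 1, 0, 1, 0, 0, 0, 1, 0, 0, 0, 0, 0, 0]

π[0] = 0
j=1 s[j]='a': π[1]=0 (border '')
j=2 s[j]='c': π[2]=1 (border 'c')
j=3 s[j]='a': π[3]=2 (border 'ca')
j=4 s[j]='b': k: 2→0; π[4]=0 (border '')
j=5 s[j]='c': π[5]=1 (border 'c')
j=6 s[j]='c': k: 1→0; π[6]=1 (border 'c')
j=7 s[j]='c': k: 1→0; π[7]=1 (border 'c')
j=8 s[j]='b': k: 1→0; π[8]=0 (border '')
j=9 s[j]='c': π[9]=1 (border 'c')
j=10 s[j]='d': k: 1→0; π[10]=0 (border '')
j=11 s[j]='d': π[11]=0 (border '')
j=12 s[j]='b': π[12]=0 (border '')
j=13 s[j]='c': π[13]=1 (border 'c')
j=14 s[j]='b': k: 1→0; π[14]=0 (border '')
j=15 s[j]='a': π[15]=0 (border '')
j=16 s[j]='a': π[16]=0 (border '')
j=17 s[j]='d': π[17]=0 (border '')
j=18 s[j]='a': π[18]=0 (border '')
j=19 s[j]='b': π[19]=0 (border '')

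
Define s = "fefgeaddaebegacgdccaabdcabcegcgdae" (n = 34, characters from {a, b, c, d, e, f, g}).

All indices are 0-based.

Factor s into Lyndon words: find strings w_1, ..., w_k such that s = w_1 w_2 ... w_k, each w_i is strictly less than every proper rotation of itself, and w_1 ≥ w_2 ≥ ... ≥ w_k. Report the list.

["f", "efg", "e", "addaebeg", "acgdcc", "aabdcabcegcgdae"]

emit factor 1: 'f' (i=0, period=1)
emit factor 2: 'efg' (i=1, period=3)
emit factor 3: 'e' (i=4, period=1)
emit factor 4: 'addaebeg' (i=5, period=8)
emit factor 5: 'acgdcc' (i=13, period=6)
emit factor 6: 'aabdcabcegcgdae' (i=19, period=15)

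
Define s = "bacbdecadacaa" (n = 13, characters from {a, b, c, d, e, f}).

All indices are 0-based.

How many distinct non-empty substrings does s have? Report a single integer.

81

rank | idx | suffix
   0 |  12 | a
   1 |  11 | aa
   2 |   9 | acaa
   3 |   1 | acbdecadacaa
   4 |   7 | adacaa
   5 |   0 | bacbdecadacaa
   6 |   3 | bdecadacaa
   7 |  10 | caa
   8 |   6 | cadacaa
   9 |   2 | cbdecadacaa
  10 |   8 | dacaa
  11 |   4 | decadacaa
  12 |   5 | ecadacaa

SA = [12, 11, 9, 1, 7, 0, 3, 10, 6, 2, 8, 4, 5]
i: (SA[i-1],SA[i]) lcp shared
  1: (12,11) 1 'a'
  2: (11,9) 1 'a'
  3: (9,1) 2 'ac'
  4: (1,7) 1 'a'
  5: (7,0) 0 ''
  6: (0,3) 1 'b'
  7: (3,10) 0 ''
  8: (10,6) 2 'ca'
  9: (6,2) 1 'c'
  10: (2,8) 0 ''
  11: (8,4) 1 'd'
  12: (4,5) 0 ''

n(n+1)/2 = 13·14/2 = 91
Σ LCP = 0 + 1 + 1 + 2 + 1 + 0 + 1 + 0 + 2 + 1 + 0 + 1 + 0 = 10
distinct = 91 − 10 = 81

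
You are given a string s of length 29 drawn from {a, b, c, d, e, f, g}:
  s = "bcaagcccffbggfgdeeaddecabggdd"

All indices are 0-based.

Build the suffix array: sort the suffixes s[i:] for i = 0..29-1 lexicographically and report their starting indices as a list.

sorted suffixes:
  #0 SA[0]=2  'aagcccffbggfgdeeaddecabggdd'
  #1 SA[1]=23  'abggdd'
  #2 SA[2]=18  'addecabggdd'
  #3 SA[3]=3  'agcccffbggfgdeeaddecabggdd'
  #4 SA[4]=0  'bcaagcccffbggfgdeeaddecabggdd'
  #5 SA[5]=24  'bggdd'
  #6 SA[6]=10  'bggfgdeeaddecabggdd'
  #7 SA[7]=1  'caagcccffbggfgdeeaddecabggdd'
  #8 SA[8]=22  'cabggdd'
  #9 SA[9]=5  'cccffbggfgdeeaddecabggdd'
  #10 SA[10]=6  'ccffbggfgdeeaddecabggdd'
  #11 SA[11]=7  'cffbggfgdeeaddecabggdd'
  #12 SA[12]=28  'd'
  #13 SA[13]=27  'dd'
  #14 SA[14]=19  'ddecabggdd'
  #15 SA[15]=20  'decabggdd'
  #16 SA[16]=15  'deeaddecabggdd'
  #17 SA[17]=17  'eaddecabggdd'
  #18 SA[18]=21  'ecabggdd'
  #19 SA[19]=16  'eeaddecabggdd'
  #20 SA[20]=9  'fbggfgdeeaddecabggdd'
  #21 SA[21]=8  'ffbggfgdeeaddecabggdd'
  #22 SA[22]=13  'fgdeeaddecabggdd'
  #23 SA[23]=4  'gcccffbggfgdeeaddecabggdd'
  #24 SA[24]=26  'gdd'
  #25 SA[25]=14  'gdeeaddecabggdd'
  #26 SA[26]=12  'gfgdeeaddecabggdd'
  #27 SA[27]=25  'ggdd'
  #28 SA[28]=11  'ggfgdeeaddecabggdd'

[2, 23, 18, 3, 0, 24, 10, 1, 22, 5, 6, 7, 28, 27, 19, 20, 15, 17, 21, 16, 9, 8, 13, 4, 26, 14, 12, 25, 11]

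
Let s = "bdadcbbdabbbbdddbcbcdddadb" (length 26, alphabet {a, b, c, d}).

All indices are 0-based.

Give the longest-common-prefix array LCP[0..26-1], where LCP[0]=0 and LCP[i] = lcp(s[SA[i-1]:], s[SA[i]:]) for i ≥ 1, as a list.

[0, 1, 2, 0, 1, 3, 2, 3, 1, 2, 1, 3, 2, 0, 2, 1, 0, 2, 3, 1, 2, 1, 1, 2, 2, 3]

sorted suffixes:
  #0 SA[0]=8  'abbbbdddbcbcdddadb'
  #1 SA[1]=23  'adb'
  #2 SA[2]=2  'adcbbdabbbbdddbcbcdddadb'
  #3 SA[3]=25  'b'
  #4 SA[4]=9  'bbbbdddbcbcdddadb'
  #5 SA[5]=10  'bbbdddbcbcdddadb'
  #6 SA[6]=5  'bbdabbbbdddbcbcdddadb'
  #7 SA[7]=11  'bbdddbcbcdddadb'
  #8 SA[8]=16  'bcbcdddadb'
  #9 SA[9]=18  'bcdddadb'
  #10 SA[10]=6  'bdabbbbdddbcbcdddadb'
  #11 SA[11]=0  'bdadcbbdabbbbdddbcbcdddadb'
  #12 SA[12]=12  'bdddbcbcdddadb'
  #13 SA[13]=4  'cbbdabbbbdddbcbcdddadb'
  #14 SA[14]=17  'cbcdddadb'
  #15 SA[15]=19  'cdddadb'
  #16 SA[16]=7  'dabbbbdddbcbcdddadb'
  #17 SA[17]=22  'dadb'
  #18 SA[18]=1  'dadcbbdabbbbdddbcbcdddadb'
  #19 SA[19]=24  'db'
  #20 SA[20]=15  'dbcbcdddadb'
  #21 SA[21]=3  'dcbbdabbbbdddbcbcdddadb'
  #22 SA[22]=21  'ddadb'
  #23 SA[23]=14  'ddbcbcdddadb'
  #24 SA[24]=20  'dddadb'
  #25 SA[25]=13  'dddbcbcdddadb'

SA = [8, 23, 2, 25, 9, 10, 5, 11, 16, 18, 6, 0, 12, 4, 17, 19, 7, 22, 1, 24, 15, 3, 21, 14, 20, 13]
[i] adj suffixes → lcp
  [1] 8/23 → 1 ('a')
  [2] 23/2 → 2 ('ad')
  [3] 2/25 → 0 ('')
  [4] 25/9 → 1 ('b')
  [5] 9/10 → 3 ('bbb')
  [6] 10/5 → 2 ('bb')
  [7] 5/11 → 3 ('bbd')
  [8] 11/16 → 1 ('b')
  [9] 16/18 → 2 ('bc')
  [10] 18/6 → 1 ('b')
  [11] 6/0 → 3 ('bda')
  [12] 0/12 → 2 ('bd')
  [13] 12/4 → 0 ('')
  [14] 4/17 → 2 ('cb')
  [15] 17/19 → 1 ('c')
  [16] 19/7 → 0 ('')
  [17] 7/22 → 2 ('da')
  [18] 22/1 → 3 ('dad')
  [19] 1/24 → 1 ('d')
  [20] 24/15 → 2 ('db')
  [21] 15/3 → 1 ('d')
  [22] 3/21 → 1 ('d')
  [23] 21/14 → 2 ('dd')
  [24] 14/20 → 2 ('dd')
  [25] 20/13 → 3 ('ddd')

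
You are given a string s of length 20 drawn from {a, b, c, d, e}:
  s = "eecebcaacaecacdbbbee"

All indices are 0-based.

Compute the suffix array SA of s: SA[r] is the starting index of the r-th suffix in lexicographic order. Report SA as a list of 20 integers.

rank→(start, suffix):
  0 → (6, 'aacaecacdbbbee')
  1 → (7, 'acaecacdbbbee')
  2 → (12, 'acdbbbee')
  3 → (9, 'aecacdbbbee')
  4 → (15, 'bbbee')
  5 → (16, 'bbee')
  6 → (4, 'bcaacaecacdbbbee')
  7 → (17, 'bee')
  8 → (5, 'caacaecacdbbbee')
  9 → (11, 'cacdbbbee')
  10 → (8, 'caecacdbbbee')
  11 → (13, 'cdbbbee')
  12 → (2, 'cebcaacaecacdbbbee')
  13 → (14, 'dbbbee')
  14 → (19, 'e')
  15 → (3, 'ebcaacaecacdbbbee')
  16 → (10, 'ecacdbbbee')
  17 → (1, 'ecebcaacaecacdbbbee')
  18 → (18, 'ee')
  19 → (0, 'eecebcaacaecacdbbbee')

[6, 7, 12, 9, 15, 16, 4, 17, 5, 11, 8, 13, 2, 14, 19, 3, 10, 1, 18, 0]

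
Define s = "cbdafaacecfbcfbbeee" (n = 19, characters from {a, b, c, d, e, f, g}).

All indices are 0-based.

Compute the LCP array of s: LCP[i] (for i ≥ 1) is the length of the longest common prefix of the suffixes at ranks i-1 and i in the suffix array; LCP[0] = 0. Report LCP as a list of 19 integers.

[0, 1, 1, 0, 1, 1, 1, 0, 1, 1, 3, 0, 0, 1, 1, 2, 0, 1, 2]

sorted suffixes:
  #0 SA[0]=5  'aacecfbcfbbeee'
  #1 SA[1]=6  'acecfbcfbbeee'
  #2 SA[2]=3  'afaacecfbcfbbeee'
  #3 SA[3]=14  'bbeee'
  #4 SA[4]=11  'bcfbbeee'
  #5 SA[5]=1  'bdafaacecfbcfbbeee'
  #6 SA[6]=15  'beee'
  #7 SA[7]=0  'cbdafaacecfbcfbbeee'
  #8 SA[8]=7  'cecfbcfbbeee'
  #9 SA[9]=12  'cfbbeee'
  #10 SA[10]=9  'cfbcfbbeee'
  #11 SA[11]=2  'dafaacecfbcfbbeee'
  #12 SA[12]=18  'e'
  #13 SA[13]=8  'ecfbcfbbeee'
  #14 SA[14]=17  'ee'
  #15 SA[15]=16  'eee'
  #16 SA[16]=4  'faacecfbcfbbeee'
  #17 SA[17]=13  'fbbeee'
  #18 SA[18]=10  'fbcfbbeee'

SA = [5, 6, 3, 14, 11, 1, 15, 0, 7, 12, 9, 2, 18, 8, 17, 16, 4, 13, 10]
rank  pair      lcp
   1  s[5:],s[6:]  1  'a'
   2  s[6:],s[3:]  1  'a'
   3  s[3:],s[14:]  0  ''
   4  s[14:],s[11:]  1  'b'
   5  s[11:],s[1:]  1  'b'
   6  s[1:],s[15:]  1  'b'
   7  s[15:],s[0:]  0  ''
   8  s[0:],s[7:]  1  'c'
   9  s[7:],s[12:]  1  'c'
  10  s[12:],s[9:]  3  'cfb'
  11  s[9:],s[2:]  0  ''
  12  s[2:],s[18:]  0  ''
  13  s[18:],s[8:]  1  'e'
  14  s[8:],s[17:]  1  'e'
  15  s[17:],s[16:]  2  'ee'
  16  s[16:],s[4:]  0  ''
  17  s[4:],s[13:]  1  'f'
  18  s[13:],s[10:]  2  'fb'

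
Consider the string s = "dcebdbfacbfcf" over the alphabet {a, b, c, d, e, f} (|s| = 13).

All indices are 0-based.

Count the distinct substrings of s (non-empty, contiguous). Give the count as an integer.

rank→(start, suffix):
  0 → (7, 'acbfcf')
  1 → (3, 'bdbfacbfcf')
  2 → (5, 'bfacbfcf')
  3 → (9, 'bfcf')
  4 → (8, 'cbfcf')
  5 → (1, 'cebdbfacbfcf')
  6 → (11, 'cf')
  7 → (4, 'dbfacbfcf')
  8 → (0, 'dcebdbfacbfcf')
  9 → (2, 'ebdbfacbfcf')
  10 → (12, 'f')
  11 → (6, 'facbfcf')
  12 → (10, 'fcf')

SA = [7, 3, 5, 9, 8, 1, 11, 4, 0, 2, 12, 6, 10]
[i] adj suffixes → lcp
  [1] 7/3 → 0 ('')
  [2] 3/5 → 1 ('b')
  [3] 5/9 → 2 ('bf')
  [4] 9/8 → 0 ('')
  [5] 8/1 → 1 ('c')
  [6] 1/11 → 1 ('c')
  [7] 11/4 → 0 ('')
  [8] 4/0 → 1 ('d')
  [9] 0/2 → 0 ('')
  [10] 2/12 → 0 ('')
  [11] 12/6 → 1 ('f')
  [12] 6/10 → 1 ('f')

n(n+1)/2 = 13·14/2 = 91
Σ LCP = 0 + 0 + 1 + 2 + 0 + 1 + 1 + 0 + 1 + 0 + 0 + 1 + 1 = 8
distinct = 91 − 8 = 83

83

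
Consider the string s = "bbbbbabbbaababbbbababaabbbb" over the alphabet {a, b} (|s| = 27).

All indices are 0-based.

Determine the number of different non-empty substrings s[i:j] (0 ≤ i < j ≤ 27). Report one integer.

296

rank→(start, suffix):
  0 → (9, 'aababbbbababaabbbb')
  1 → (21, 'aabbbb')
  2 → (19, 'abaabbbb')
  3 → (17, 'ababaabbbb')
  4 → (10, 'ababbbbababaabbbb')
  5 → (5, 'abbbaababbbbababaabbbb')
  6 → (22, 'abbbb')
  7 → (12, 'abbbbababaabbbb')
  8 → (26, 'b')
  9 → (8, 'baababbbbababaabbbb')
  10 → (20, 'baabbbb')
  11 → (18, 'babaabbbb')
  12 → (16, 'bababaabbbb')
  13 → (4, 'babbbaababbbbababaabbbb')
  14 → (11, 'babbbbababaabbbb')
  15 → (25, 'bb')
  16 → (7, 'bbaababbbbababaabbbb')
  17 → (15, 'bbababaabbbb')
  18 → (3, 'bbabbbaababbbbababaabbbb')
  19 → (24, 'bbb')
  20 → (6, 'bbbaababbbbababaabbbb')
  21 → (14, 'bbbababaabbbb')
  22 → (2, 'bbbabbbaababbbbababaabbbb')
  23 → (23, 'bbbb')
  24 → (13, 'bbbbababaabbbb')
  25 → (1, 'bbbbabbbaababbbbababaabbbb')
  26 → (0, 'bbbbbabbbaababbbbababaabbbb')

SA = [9, 21, 19, 17, 10, 5, 22, 12, 26, 8, 20, 18, 16, 4, 11, 25, 7, 15, 3, 24, 6, 14, 2, 23, 13, 1, 0]
rank  pair      lcp
   1  s[9:],s[21:]  3  'aab'
   2  s[21:],s[19:]  1  'a'
   3  s[19:],s[17:]  3  'aba'
   4  s[17:],s[10:]  4  'abab'
   5  s[10:],s[5:]  2  'ab'
   6  s[5:],s[22:]  4  'abbb'
   7  s[22:],s[12:]  5  'abbbb'
   8  s[12:],s[26:]  0  ''
   9  s[26:],s[8:]  1  'b'
  10  s[8:],s[20:]  4  'baab'
  11  s[20:],s[18:]  2  'ba'
  12  s[18:],s[16:]  4  'baba'
  13  s[16:],s[4:]  3  'bab'
  14  s[4:],s[11:]  5  'babbb'
  15  s[11:],s[25:]  1  'b'
  16  s[25:],s[7:]  2  'bb'
  17  s[7:],s[15:]  3  'bba'
  18  s[15:],s[3:]  4  'bbab'
  19  s[3:],s[24:]  2  'bb'
  20  s[24:],s[6:]  3  'bbb'
  21  s[6:],s[14:]  4  'bbba'
  22  s[14:],s[2:]  5  'bbbab'
  23  s[2:],s[23:]  3  'bbb'
  24  s[23:],s[13:]  4  'bbbb'
  25  s[13:],s[1:]  6  'bbbbab'
  26  s[1:],s[0:]  4  'bbbb'

n(n+1)/2 = 27·28/2 = 378
Σ LCP = 0 + 3 + 1 + 3 + 4 + 2 + 4 + 5 + 0 + 1 + 4 + 2 + 4 + 3 + 5 + 1 + 2 + 3 + 4 + 2 + 3 + 4 + 5 + 3 + 4 + 6 + 4 = 82
distinct = 378 − 82 = 296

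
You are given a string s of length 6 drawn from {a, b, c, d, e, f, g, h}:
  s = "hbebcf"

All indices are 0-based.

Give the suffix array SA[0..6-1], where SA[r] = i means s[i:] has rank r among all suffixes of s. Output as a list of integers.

rank | idx | suffix
   0 |   3 | bcf
   1 |   1 | bebcf
   2 |   4 | cf
   3 |   2 | ebcf
   4 |   5 | f
   5 |   0 | hbebcf

[3, 1, 4, 2, 5, 0]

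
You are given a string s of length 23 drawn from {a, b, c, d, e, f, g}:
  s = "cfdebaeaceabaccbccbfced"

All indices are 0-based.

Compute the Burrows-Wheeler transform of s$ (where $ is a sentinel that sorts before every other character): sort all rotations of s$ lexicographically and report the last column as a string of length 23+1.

rank  rotation                  last
    0  $cfdebaeaceabaccbccbfced  d
    1  abaccbccbfced$cfdebaeace  e
    2  accbccbfced$cfdebaeaceab  b
    3  aceabaccbccbfced$cfdebae  e
    4  aeaceabaccbccbfced$cfdeb  b
    5  baccbccbfced$cfdebaeacea  a
    6  baeaceabaccbccbfced$cfde  e
    7  bccbfced$cfdebaeaceabacc  c
    8  bfced$cfdebaeaceabaccbcc  c
    9  cbccbfced$cfdebaeaceabac  c
   10  cbfced$cfdebaeaceabaccbc  c
   11  ccbccbfced$cfdebaeaceaba  a
   12  ccbfced$cfdebaeaceabaccb  b
   13  ceabaccbccbfced$cfdebaea  a
   14  ced$cfdebaeaceabaccbccbf  f
   15  cfdebaeaceabaccbccbfced$  $
   16  d$cfdebaeaceabaccbccbfce  e
   17  debaeaceabaccbccbfced$cf  f
   18  eabaccbccbfced$cfdebaeac  c
   19  eaceabaccbccbfced$cfdeba  a
   20  ebaeaceabaccbccbfced$cfd  d
   21  ed$cfdebaeaceabaccbccbfc  c
   22  fced$cfdebaeaceabaccbccb  b
   23  fdebaeaceabaccbccbfced$c  c

debebaeccccabaf$efcadcbc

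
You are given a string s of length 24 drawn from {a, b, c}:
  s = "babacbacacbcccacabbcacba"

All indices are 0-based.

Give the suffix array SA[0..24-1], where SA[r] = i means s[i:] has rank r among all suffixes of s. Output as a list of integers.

[23, 1, 16, 14, 6, 20, 3, 8, 22, 0, 5, 2, 17, 18, 10, 15, 13, 19, 7, 21, 4, 9, 12, 11]

rank | idx | suffix
   0 |  23 | a
   1 |   1 | abacbacacbcccacabbcacba
   2 |  16 | abbcacba
   3 |  14 | acabbcacba
   4 |   6 | acacbcccacabbcacba
   5 |  20 | acba
   6 |   3 | acbacacbcccacabbcacba
   7 |   8 | acbcccacabbcacba
   8 |  22 | ba
   9 |   0 | babacbacacbcccacabbcacba
  10 |   5 | bacacbcccacabbcacba
  11 |   2 | bacbacacbcccacabbcacba
  12 |  17 | bbcacba
  13 |  18 | bcacba
  14 |  10 | bcccacabbcacba
  15 |  15 | cabbcacba
  16 |  13 | cacabbcacba
  17 |  19 | cacba
  18 |   7 | cacbcccacabbcacba
  19 |  21 | cba
  20 |   4 | cbacacbcccacabbcacba
  21 |   9 | cbcccacabbcacba
  22 |  12 | ccacabbcacba
  23 |  11 | cccacabbcacba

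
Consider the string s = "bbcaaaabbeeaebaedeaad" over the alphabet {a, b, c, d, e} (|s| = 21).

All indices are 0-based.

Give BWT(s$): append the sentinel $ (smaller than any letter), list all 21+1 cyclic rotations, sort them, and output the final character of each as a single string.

dcaaeaaebe$abbbaedeaab

rank  rotation                last
    0  $bbcaaaabbeeaebaedeaad  d
    1  aaaabbeeaebaedeaad$bbc  c
    2  aaabbeeaebaedeaad$bbca  a
    3  aabbeeaebaedeaad$bbcaa  a
    4  aad$bbcaaaabbeeaebaede  e
    5  abbeeaebaedeaad$bbcaaa  a
    6  ad$bbcaaaabbeeaebaedea  a
    7  aebaedeaad$bbcaaaabbee  e
    8  aedeaad$bbcaaaabbeeaeb  b
    9  baedeaad$bbcaaaabbeeae  e
   10  bbcaaaabbeeaebaedeaad$  $
   11  bbeeaebaedeaad$bbcaaaa  a
   12  bcaaaabbeeaebaedeaad$b  b
   13  beeaebaedeaad$bbcaaaab  b
   14  caaaabbeeaebaedeaad$bb  b
   15  d$bbcaaaabbeeaebaedeaa  a
   16  deaad$bbcaaaabbeeaebae  e
   17  eaad$bbcaaaabbeeaebaed  d
   18  eaebaedeaad$bbcaaaabbe  e
   19  ebaedeaad$bbcaaaabbeea  a
   20  edeaad$bbcaaaabbeeaeba  a
   21  eeaebaedeaad$bbcaaaabb  b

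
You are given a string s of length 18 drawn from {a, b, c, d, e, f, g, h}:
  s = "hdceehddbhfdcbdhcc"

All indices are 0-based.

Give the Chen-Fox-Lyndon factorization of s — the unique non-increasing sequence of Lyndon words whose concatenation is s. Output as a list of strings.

emit factor 1: 'h' (i=0, period=1)
emit factor 2: 'd' (i=1, period=1)
emit factor 3: 'ceehdd' (i=2, period=6)
emit factor 4: 'bhfdc' (i=8, period=5)
emit factor 5: 'bdhcc' (i=13, period=5)

["h", "d", "ceehdd", "bhfdc", "bdhcc"]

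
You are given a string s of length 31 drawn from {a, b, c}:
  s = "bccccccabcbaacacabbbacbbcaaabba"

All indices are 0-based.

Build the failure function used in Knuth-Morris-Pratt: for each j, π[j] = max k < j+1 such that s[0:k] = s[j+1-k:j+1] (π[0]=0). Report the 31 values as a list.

[0, 0, 0, 0, 0, 0, 0, 0, 1, 2, 1, 0, 0, 0, 0, 0, 0, 1, 1, 1, 0, 0, 1, 1, 2, 0, 0, 0, 1, 1, 0]

π[0] = 0
j=1 s[j]='c': π[1]=0 (border '')
j=2 s[j]='c': π[2]=0 (border '')
j=3 s[j]='c': π[3]=0 (border '')
j=4 s[j]='c': π[4]=0 (border '')
j=5 s[j]='c': π[5]=0 (border '')
j=6 s[j]='c': π[6]=0 (border '')
j=7 s[j]='a': π[7]=0 (border '')
j=8 s[j]='b': π[8]=1 (border 'b')
j=9 s[j]='c': π[9]=2 (border 'bc')
j=10 s[j]='b': k: 2→0; π[10]=1 (border 'b')
j=11 s[j]='a': k: 1→0; π[11]=0 (border '')
j=12 s[j]='a': π[12]=0 (border '')
j=13 s[j]='c': π[13]=0 (border '')
j=14 s[j]='a': π[14]=0 (border '')
j=15 s[j]='c': π[15]=0 (border '')
j=16 s[j]='a': π[16]=0 (border '')
j=17 s[j]='b': π[17]=1 (border 'b')
j=18 s[j]='b': k: 1→0; π[18]=1 (border 'b')
j=19 s[j]='b': k: 1→0; π[19]=1 (border 'b')
j=20 s[j]='a': k: 1→0; π[20]=0 (border '')
j=21 s[j]='c': π[21]=0 (border '')
j=22 s[j]='b': π[22]=1 (border 'b')
j=23 s[j]='b': k: 1→0; π[23]=1 (border 'b')
j=24 s[j]='c': π[24]=2 (border 'bc')
j=25 s[j]='a': k: 2→0; π[25]=0 (border '')
j=26 s[j]='a': π[26]=0 (border '')
j=27 s[j]='a': π[27]=0 (border '')
j=28 s[j]='b': π[28]=1 (border 'b')
j=29 s[j]='b': k: 1→0; π[29]=1 (border 'b')
j=30 s[j]='a': k: 1→0; π[30]=0 (border '')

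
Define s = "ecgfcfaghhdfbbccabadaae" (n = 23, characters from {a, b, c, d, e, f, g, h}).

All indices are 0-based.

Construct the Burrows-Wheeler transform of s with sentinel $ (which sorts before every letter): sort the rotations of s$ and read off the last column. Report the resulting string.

rank  rotation                  last
    0  $ecgfcfaghhdfbbccabadaae  e
    1  aae$ecgfcfaghhdfbbccabad  d
    2  abadaae$ecgfcfaghhdfbbcc  c
    3  adaae$ecgfcfaghhdfbbccab  b
    4  ae$ecgfcfaghhdfbbccabada  a
    5  aghhdfbbccabadaae$ecgfcf  f
    6  badaae$ecgfcfaghhdfbbcca  a
    7  bbccabadaae$ecgfcfaghhdf  f
    8  bccabadaae$ecgfcfaghhdfb  b
    9  cabadaae$ecgfcfaghhdfbbc  c
   10  ccabadaae$ecgfcfaghhdfbb  b
   11  cfaghhdfbbccabadaae$ecgf  f
   12  cgfcfaghhdfbbccabadaae$e  e
   13  daae$ecgfcfaghhdfbbccaba  a
   14  dfbbccabadaae$ecgfcfaghh  h
   15  e$ecgfcfaghhdfbbccabadaa  a
   16  ecgfcfaghhdfbbccabadaae$  $
   17  faghhdfbbccabadaae$ecgfc  c
   18  fbbccabadaae$ecgfcfaghhd  d
   19  fcfaghhdfbbccabadaae$ecg  g
   20  gfcfaghhdfbbccabadaae$ec  c
   21  ghhdfbbccabadaae$ecgfcfa  a
   22  hdfbbccabadaae$ecgfcfagh  h
   23  hhdfbbccabadaae$ecgfcfag  g

edcbafafbcbfeaha$cdgcahg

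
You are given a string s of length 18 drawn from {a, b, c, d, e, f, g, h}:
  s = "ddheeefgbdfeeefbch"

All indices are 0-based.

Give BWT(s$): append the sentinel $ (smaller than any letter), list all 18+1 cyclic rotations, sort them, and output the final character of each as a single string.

hfgb$bdfheeeeedefcd

rank  rotation             last
    0  $ddheeefgbdfeeefbch  h
    1  bch$ddheeefgbdfeeef  f
    2  bdfeeefbch$ddheeefg  g
    3  ch$ddheeefgbdfeeefb  b
    4  ddheeefgbdfeeefbch$  $
    5  dfeeefbch$ddheeefgb  b
    6  dheeefgbdfeeefbch$d  d
    7  eeefbch$ddheeefgbdf  f
    8  eeefgbdfeeefbch$ddh  h
    9  eefbch$ddheeefgbdfe  e
   10  eefgbdfeeefbch$ddhe  e
   11  efbch$ddheeefgbdfee  e
   12  efgbdfeeefbch$ddhee  e
   13  fbch$ddheeefgbdfeee  e
   14  feeefbch$ddheeefgbd  d
   15  fgbdfeeefbch$ddheee  e
   16  gbdfeeefbch$ddheeef  f
   17  h$ddheeefgbdfeeefbc  c
   18  heeefgbdfeeefbch$dd  d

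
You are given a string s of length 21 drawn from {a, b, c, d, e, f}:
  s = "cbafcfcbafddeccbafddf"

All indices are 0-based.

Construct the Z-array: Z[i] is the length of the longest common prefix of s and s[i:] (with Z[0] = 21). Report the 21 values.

[21, 0, 0, 0, 1, 0, 4, 0, 0, 0, 0, 0, 0, 1, 4, 0, 0, 0, 0, 0, 0]

Z[0]=21
i=1: outside box; Z[1]=0
i=2: outside box; Z[2]=0
i=3: outside box; Z[3]=0
i=4: outside box; Z[4]=1 scan→box=[4,5)
i=5: outside box; Z[5]=0
i=6: outside box; Z[6]=4 scan→box=[6,10)
i=7: min(r-i=3, Z[1]=0)=0; Z[7]=0
i=8: min(r-i=2, Z[2]=0)=0; Z[8]=0
i=9: min(r-i=1, Z[3]=0)=0; Z[9]=0
i=10: outside box; Z[10]=0
i=11: outside box; Z[11]=0
i=12: outside box; Z[12]=0
i=13: outside box; Z[13]=1 scan→box=[13,14)
i=14: outside box; Z[14]=4 scan→box=[14,18)
i=15: min(r-i=3, Z[1]=0)=0; Z[15]=0
i=16: min(r-i=2, Z[2]=0)=0; Z[16]=0
i=17: min(r-i=1, Z[3]=0)=0; Z[17]=0
i=18: outside box; Z[18]=0
i=19: outside box; Z[19]=0
i=20: outside box; Z[20]=0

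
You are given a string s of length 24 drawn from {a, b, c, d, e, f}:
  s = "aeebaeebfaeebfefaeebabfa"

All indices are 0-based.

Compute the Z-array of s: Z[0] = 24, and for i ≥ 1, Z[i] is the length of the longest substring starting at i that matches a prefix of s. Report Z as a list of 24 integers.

[24, 0, 0, 0, 4, 0, 0, 0, 0, 4, 0, 0, 0, 0, 0, 0, 5, 0, 0, 0, 1, 0, 0, 1]

Z[0]=24
i=1: fresh scan; Z[1]=0
i=2: fresh scan; Z[2]=0
i=3: fresh scan; Z[3]=0
i=4: fresh scan; Z[4]=4 extend→box=[4,8)
i=5: min(r-i=3, Z[1]=0)=0; Z[5]=0
i=6: min(r-i=2, Z[2]=0)=0; Z[6]=0
i=7: min(r-i=1, Z[3]=0)=0; Z[7]=0
i=8: fresh scan; Z[8]=0
i=9: fresh scan; Z[9]=4 extend→box=[9,13)
i=10: min(r-i=3, Z[1]=0)=0; Z[10]=0
i=11: min(r-i=2, Z[2]=0)=0; Z[11]=0
i=12: min(r-i=1, Z[3]=0)=0; Z[12]=0
i=13: fresh scan; Z[13]=0
i=14: fresh scan; Z[14]=0
i=15: fresh scan; Z[15]=0
i=16: fresh scan; Z[16]=5 extend→box=[16,21)
i=17: min(r-i=4, Z[1]=0)=0; Z[17]=0
i=18: min(r-i=3, Z[2]=0)=0; Z[18]=0
i=19: min(r-i=2, Z[3]=0)=0; Z[19]=0
i=20: min(r-i=1, Z[4]=4)=1; Z[20]=1
i=21: fresh scan; Z[21]=0
i=22: fresh scan; Z[22]=0
i=23: fresh scan; Z[23]=1 extend→box=[23,24)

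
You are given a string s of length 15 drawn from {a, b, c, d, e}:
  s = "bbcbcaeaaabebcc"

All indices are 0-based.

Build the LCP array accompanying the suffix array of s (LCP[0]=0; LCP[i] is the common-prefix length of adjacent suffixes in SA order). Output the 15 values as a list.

rank | idx | suffix
   0 |   7 | aaabebcc
   1 |   8 | aabebcc
   2 |   9 | abebcc
   3 |   5 | aeaaabebcc
   4 |   0 | bbcbcaeaaabebcc
   5 |   3 | bcaeaaabebcc
   6 |   1 | bcbcaeaaabebcc
   7 |  12 | bcc
   8 |  10 | bebcc
   9 |  14 | c
  10 |   4 | caeaaabebcc
  11 |   2 | cbcaeaaabebcc
  12 |  13 | cc
  13 |   6 | eaaabebcc
  14 |  11 | ebcc

SA = [7, 8, 9, 5, 0, 3, 1, 12, 10, 14, 4, 2, 13, 6, 11]
i: (SA[i-1],SA[i]) lcp shared
  1: (7,8) 2 'aa'
  2: (8,9) 1 'a'
  3: (9,5) 1 'a'
  4: (5,0) 0 ''
  5: (0,3) 1 'b'
  6: (3,1) 2 'bc'
  7: (1,12) 2 'bc'
  8: (12,10) 1 'b'
  9: (10,14) 0 ''
  10: (14,4) 1 'c'
  11: (4,2) 1 'c'
  12: (2,13) 1 'c'
  13: (13,6) 0 ''
  14: (6,11) 1 'e'

[0, 2, 1, 1, 0, 1, 2, 2, 1, 0, 1, 1, 1, 0, 1]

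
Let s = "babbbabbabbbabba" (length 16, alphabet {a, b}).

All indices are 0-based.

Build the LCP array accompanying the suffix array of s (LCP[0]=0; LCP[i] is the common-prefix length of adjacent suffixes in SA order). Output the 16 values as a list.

[0, 1, 4, 3, 8, 0, 2, 5, 4, 9, 1, 3, 6, 5, 2, 7]

sorted suffixes:
  #0 SA[0]=15  'a'
  #1 SA[1]=12  'abba'
  #2 SA[2]=5  'abbabbbabba'
  #3 SA[3]=8  'abbbabba'
  #4 SA[4]=1  'abbbabbabbbabba'
  #5 SA[5]=14  'ba'
  #6 SA[6]=11  'babba'
  #7 SA[7]=4  'babbabbbabba'
  #8 SA[8]=7  'babbbabba'
  #9 SA[9]=0  'babbbabbabbbabba'
  #10 SA[10]=13  'bba'
  #11 SA[11]=10  'bbabba'
  #12 SA[12]=3  'bbabbabbbabba'
  #13 SA[13]=6  'bbabbbabba'
  #14 SA[14]=9  'bbbabba'
  #15 SA[15]=2  'bbbabbabbbabba'

SA = [15, 12, 5, 8, 1, 14, 11, 4, 7, 0, 13, 10, 3, 6, 9, 2]
i: (SA[i-1],SA[i]) lcp shared
  1: (15,12) 1 'a'
  2: (12,5) 4 'abba'
  3: (5,8) 3 'abb'
  4: (8,1) 8 'abbbabba'
  5: (1,14) 0 ''
  6: (14,11) 2 'ba'
  7: (11,4) 5 'babba'
  8: (4,7) 4 'babb'
  9: (7,0) 9 'babbbabba'
  10: (0,13) 1 'b'
  11: (13,10) 3 'bba'
  12: (10,3) 6 'bbabba'
  13: (3,6) 5 'bbabb'
  14: (6,9) 2 'bb'
  15: (9,2) 7 'bbbabba'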